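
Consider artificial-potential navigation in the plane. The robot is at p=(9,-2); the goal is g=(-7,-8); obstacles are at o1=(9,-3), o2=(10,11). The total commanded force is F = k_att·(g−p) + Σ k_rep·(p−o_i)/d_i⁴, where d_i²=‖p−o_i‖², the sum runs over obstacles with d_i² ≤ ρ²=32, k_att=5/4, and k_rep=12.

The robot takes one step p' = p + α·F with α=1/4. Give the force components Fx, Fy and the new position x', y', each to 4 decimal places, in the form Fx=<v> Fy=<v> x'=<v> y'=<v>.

Fx=-20.0000 Fy=4.5000 x'=4.0000 y'=-0.8750

F_att = 5/4·(g−p) = 5/4·(-16,-6) = (-20.0000,-7.5000)
o1: d²=1 ≤ ρ²=32; F_rep = 12·(0,1)/1² = (0.0000,12.0000)
o2: d²=170 > ρ²=32 → inactive
F = F_att + ΣF_rep = (-20.0000,4.5000)
p' = p + 1/4·F = (4.0000,-0.8750)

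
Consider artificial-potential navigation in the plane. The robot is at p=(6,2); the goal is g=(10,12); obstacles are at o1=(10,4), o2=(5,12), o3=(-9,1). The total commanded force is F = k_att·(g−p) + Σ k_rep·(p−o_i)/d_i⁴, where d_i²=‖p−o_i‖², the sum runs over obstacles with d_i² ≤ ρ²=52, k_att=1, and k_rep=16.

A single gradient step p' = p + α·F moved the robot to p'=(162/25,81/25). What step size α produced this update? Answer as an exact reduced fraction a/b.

F_att = 1·(g−p) = 1·(4,10) = (4.0000,10.0000)
o1: d²=20 ≤ ρ²=52; F_rep = 16·(-4,-2)/20² = (-0.1600,-0.0800)
o2: d²=101 > ρ²=52 → inactive
o3: d²=226 > ρ²=52 → inactive
F = F_att + ΣF_rep = (3.8400,9.9200)
Δp = p'−p = (0.4800,1.2400); α = Δx/Fx = (12/25) / (96/25) = 1/8
check: Δy/Fy = (31/25) / (248/25) = 1/8 ✓

α = 1/8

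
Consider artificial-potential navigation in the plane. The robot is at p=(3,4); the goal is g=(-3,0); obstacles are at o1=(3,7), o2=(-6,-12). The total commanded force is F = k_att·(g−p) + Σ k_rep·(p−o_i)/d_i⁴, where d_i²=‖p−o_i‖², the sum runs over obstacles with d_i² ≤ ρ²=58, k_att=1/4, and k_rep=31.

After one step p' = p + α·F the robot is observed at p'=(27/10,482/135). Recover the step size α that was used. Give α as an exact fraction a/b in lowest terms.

F_att = 1/4·(g−p) = 1/4·(-6,-4) = (-1.5000,-1.0000)
o1: d²=9 ≤ ρ²=58; F_rep = 31·(0,-3)/9² = (0.0000,-1.1481)
o2: d²=337 > ρ²=58 → inactive
F = F_att + ΣF_rep = (-1.5000,-2.1481)
Δp = p'−p = (-0.3000,-0.4296); α = Δx/Fx = (-3/10) / (-3/2) = 1/5
check: Δy/Fy = (-58/135) / (-58/27) = 1/5 ✓

α = 1/5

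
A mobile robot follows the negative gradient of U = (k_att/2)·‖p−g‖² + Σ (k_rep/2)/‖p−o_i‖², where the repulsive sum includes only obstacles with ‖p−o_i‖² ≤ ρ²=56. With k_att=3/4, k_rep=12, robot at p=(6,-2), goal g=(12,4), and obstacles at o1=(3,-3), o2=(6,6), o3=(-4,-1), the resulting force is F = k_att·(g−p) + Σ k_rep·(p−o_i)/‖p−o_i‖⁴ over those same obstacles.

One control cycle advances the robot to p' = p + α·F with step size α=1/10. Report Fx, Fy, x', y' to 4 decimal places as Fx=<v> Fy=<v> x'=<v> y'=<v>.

Fx=4.8600 Fy=4.6200 x'=6.4860 y'=-1.5380

F_att = 3/4·(g−p) = 3/4·(6,6) = (4.5000,4.5000)
o1: d²=10 ≤ ρ²=56; F_rep = 12·(3,1)/10² = (0.3600,0.1200)
o2: d²=64 > ρ²=56 → inactive
o3: d²=101 > ρ²=56 → inactive
F = F_att + ΣF_rep = (4.8600,4.6200)
p' = p + 1/10·F = (6.4860,-1.5380)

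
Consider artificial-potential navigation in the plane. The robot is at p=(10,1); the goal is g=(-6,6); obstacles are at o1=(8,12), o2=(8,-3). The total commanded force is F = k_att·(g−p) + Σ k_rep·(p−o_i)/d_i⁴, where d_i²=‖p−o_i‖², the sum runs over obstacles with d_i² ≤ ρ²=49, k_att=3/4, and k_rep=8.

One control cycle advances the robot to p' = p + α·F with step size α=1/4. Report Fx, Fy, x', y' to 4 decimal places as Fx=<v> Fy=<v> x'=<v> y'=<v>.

F_att = 3/4·(g−p) = 3/4·(-16,5) = (-12.0000,3.7500)
o1: d²=125 > ρ²=49 → inactive
o2: d²=20 ≤ ρ²=49; F_rep = 8·(2,4)/20² = (0.0400,0.0800)
F = F_att + ΣF_rep = (-11.9600,3.8300)
p' = p + 1/4·F = (7.0100,1.9575)

Fx=-11.9600 Fy=3.8300 x'=7.0100 y'=1.9575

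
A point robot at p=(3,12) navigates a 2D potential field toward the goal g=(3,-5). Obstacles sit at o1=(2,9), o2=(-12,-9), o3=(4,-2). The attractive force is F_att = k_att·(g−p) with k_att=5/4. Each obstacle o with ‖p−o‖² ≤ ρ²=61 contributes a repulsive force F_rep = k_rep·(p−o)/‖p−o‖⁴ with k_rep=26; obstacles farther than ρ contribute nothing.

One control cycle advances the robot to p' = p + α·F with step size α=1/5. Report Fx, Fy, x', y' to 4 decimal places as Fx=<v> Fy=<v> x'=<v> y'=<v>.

F_att = 5/4·(g−p) = 5/4·(0,-17) = (0.0000,-21.2500)
o1: d²=10 ≤ ρ²=61; F_rep = 26·(1,3)/10² = (0.2600,0.7800)
o2: d²=666 > ρ²=61 → inactive
o3: d²=197 > ρ²=61 → inactive
F = F_att + ΣF_rep = (0.2600,-20.4700)
p' = p + 1/5·F = (3.0520,7.9060)

Fx=0.2600 Fy=-20.4700 x'=3.0520 y'=7.9060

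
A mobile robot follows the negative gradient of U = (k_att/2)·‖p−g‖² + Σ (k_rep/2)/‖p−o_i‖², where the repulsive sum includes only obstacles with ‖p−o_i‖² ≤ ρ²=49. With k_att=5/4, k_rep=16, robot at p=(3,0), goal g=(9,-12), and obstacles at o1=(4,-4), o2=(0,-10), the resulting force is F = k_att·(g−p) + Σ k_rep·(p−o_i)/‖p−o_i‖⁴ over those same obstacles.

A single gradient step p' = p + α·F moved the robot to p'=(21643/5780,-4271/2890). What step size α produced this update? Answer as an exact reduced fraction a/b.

α = 1/10

F_att = 5/4·(g−p) = 5/4·(6,-12) = (7.5000,-15.0000)
o1: d²=17 ≤ ρ²=49; F_rep = 16·(-1,4)/17² = (-0.0554,0.2215)
o2: d²=109 > ρ²=49 → inactive
F = F_att + ΣF_rep = (7.4446,-14.7785)
Δp = p'−p = (0.7445,-1.4779); α = Δx/Fx = (4303/5780) / (4303/578) = 1/10
check: Δy/Fy = (-4271/2890) / (-4271/289) = 1/10 ✓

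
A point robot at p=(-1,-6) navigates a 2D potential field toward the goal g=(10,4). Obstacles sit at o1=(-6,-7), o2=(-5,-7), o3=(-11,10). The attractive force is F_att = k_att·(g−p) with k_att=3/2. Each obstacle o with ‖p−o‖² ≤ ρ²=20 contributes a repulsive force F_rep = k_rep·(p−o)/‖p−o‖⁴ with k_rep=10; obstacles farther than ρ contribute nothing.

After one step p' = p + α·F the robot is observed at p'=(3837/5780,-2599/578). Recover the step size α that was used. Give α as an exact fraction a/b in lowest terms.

α = 1/10

F_att = 3/2·(g−p) = 3/2·(11,10) = (16.5000,15.0000)
o1: d²=26 > ρ²=20 → inactive
o2: d²=17 ≤ ρ²=20; F_rep = 10·(4,1)/17² = (0.1384,0.0346)
o3: d²=356 > ρ²=20 → inactive
F = F_att + ΣF_rep = (16.6384,15.0346)
Δp = p'−p = (1.6638,1.5035); α = Δx/Fx = (9617/5780) / (9617/578) = 1/10
check: Δy/Fy = (869/578) / (4345/289) = 1/10 ✓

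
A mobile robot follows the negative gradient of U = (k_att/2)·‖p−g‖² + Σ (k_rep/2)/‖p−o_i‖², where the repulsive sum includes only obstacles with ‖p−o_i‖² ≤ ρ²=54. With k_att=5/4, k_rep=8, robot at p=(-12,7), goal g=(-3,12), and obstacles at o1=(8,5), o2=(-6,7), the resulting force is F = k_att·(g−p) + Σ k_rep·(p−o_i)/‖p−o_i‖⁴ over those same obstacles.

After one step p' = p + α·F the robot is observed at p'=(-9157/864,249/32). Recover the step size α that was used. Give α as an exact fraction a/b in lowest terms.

F_att = 5/4·(g−p) = 5/4·(9,5) = (11.2500,6.2500)
o1: d²=404 > ρ²=54 → inactive
o2: d²=36 ≤ ρ²=54; F_rep = 8·(-6,0)/36² = (-0.0370,0.0000)
F = F_att + ΣF_rep = (11.2130,6.2500)
Δp = p'−p = (1.4016,0.7812); α = Δx/Fx = (1211/864) / (1211/108) = 1/8
check: Δy/Fy = (25/32) / (25/4) = 1/8 ✓

α = 1/8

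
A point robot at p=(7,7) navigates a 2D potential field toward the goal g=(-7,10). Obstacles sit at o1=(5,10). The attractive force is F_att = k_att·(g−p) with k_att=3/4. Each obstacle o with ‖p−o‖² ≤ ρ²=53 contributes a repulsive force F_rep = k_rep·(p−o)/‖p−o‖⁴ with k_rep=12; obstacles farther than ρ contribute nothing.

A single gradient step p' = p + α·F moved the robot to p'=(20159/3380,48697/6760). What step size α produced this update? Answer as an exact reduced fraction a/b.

α = 1/10

F_att = 3/4·(g−p) = 3/4·(-14,3) = (-10.5000,2.2500)
o1: d²=13 ≤ ρ²=53; F_rep = 12·(2,-3)/13² = (0.1420,-0.2130)
F = F_att + ΣF_rep = (-10.3580,2.0370)
Δp = p'−p = (-1.0358,0.2037); α = Δx/Fx = (-3501/3380) / (-3501/338) = 1/10
check: Δy/Fy = (1377/6760) / (1377/676) = 1/10 ✓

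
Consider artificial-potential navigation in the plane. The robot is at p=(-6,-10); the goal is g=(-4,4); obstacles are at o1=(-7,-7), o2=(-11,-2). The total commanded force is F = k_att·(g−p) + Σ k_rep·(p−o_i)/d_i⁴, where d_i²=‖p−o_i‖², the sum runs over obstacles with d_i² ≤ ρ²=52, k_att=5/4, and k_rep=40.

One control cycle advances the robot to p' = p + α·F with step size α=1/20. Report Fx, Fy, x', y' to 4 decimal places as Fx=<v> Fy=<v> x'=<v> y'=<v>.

Fx=2.9000 Fy=16.3000 x'=-5.8550 y'=-9.1850

F_att = 5/4·(g−p) = 5/4·(2,14) = (2.5000,17.5000)
o1: d²=10 ≤ ρ²=52; F_rep = 40·(1,-3)/10² = (0.4000,-1.2000)
o2: d²=89 > ρ²=52 → inactive
F = F_att + ΣF_rep = (2.9000,16.3000)
p' = p + 1/20·F = (-5.8550,-9.1850)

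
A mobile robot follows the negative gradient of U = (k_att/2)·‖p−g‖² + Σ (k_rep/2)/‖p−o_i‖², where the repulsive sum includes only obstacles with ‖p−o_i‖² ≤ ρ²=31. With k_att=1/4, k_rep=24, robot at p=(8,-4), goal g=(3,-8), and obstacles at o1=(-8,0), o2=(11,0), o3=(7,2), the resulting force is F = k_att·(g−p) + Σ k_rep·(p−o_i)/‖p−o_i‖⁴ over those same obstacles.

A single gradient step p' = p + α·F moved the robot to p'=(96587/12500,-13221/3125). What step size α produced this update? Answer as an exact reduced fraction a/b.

F_att = 1/4·(g−p) = 1/4·(-5,-4) = (-1.2500,-1.0000)
o1: d²=272 > ρ²=31 → inactive
o2: d²=25 ≤ ρ²=31; F_rep = 24·(-3,-4)/25² = (-0.1152,-0.1536)
o3: d²=37 > ρ²=31 → inactive
F = F_att + ΣF_rep = (-1.3652,-1.1536)
Δp = p'−p = (-0.2730,-0.2307); α = Δx/Fx = (-3413/12500) / (-3413/2500) = 1/5
check: Δy/Fy = (-721/3125) / (-721/625) = 1/5 ✓

α = 1/5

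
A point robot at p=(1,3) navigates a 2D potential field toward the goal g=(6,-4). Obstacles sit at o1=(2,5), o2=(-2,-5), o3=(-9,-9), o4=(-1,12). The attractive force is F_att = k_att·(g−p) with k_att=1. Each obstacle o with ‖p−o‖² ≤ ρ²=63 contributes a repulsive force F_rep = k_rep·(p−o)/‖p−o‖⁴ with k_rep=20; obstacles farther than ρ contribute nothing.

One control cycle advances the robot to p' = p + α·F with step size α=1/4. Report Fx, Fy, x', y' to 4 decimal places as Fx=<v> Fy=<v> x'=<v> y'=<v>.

F_att = 1·(g−p) = 1·(5,-7) = (5.0000,-7.0000)
o1: d²=5 ≤ ρ²=63; F_rep = 20·(-1,-2)/5² = (-0.8000,-1.6000)
o2: d²=73 > ρ²=63 → inactive
o3: d²=244 > ρ²=63 → inactive
o4: d²=85 > ρ²=63 → inactive
F = F_att + ΣF_rep = (4.2000,-8.6000)
p' = p + 1/4·F = (2.0500,0.8500)

Fx=4.2000 Fy=-8.6000 x'=2.0500 y'=0.8500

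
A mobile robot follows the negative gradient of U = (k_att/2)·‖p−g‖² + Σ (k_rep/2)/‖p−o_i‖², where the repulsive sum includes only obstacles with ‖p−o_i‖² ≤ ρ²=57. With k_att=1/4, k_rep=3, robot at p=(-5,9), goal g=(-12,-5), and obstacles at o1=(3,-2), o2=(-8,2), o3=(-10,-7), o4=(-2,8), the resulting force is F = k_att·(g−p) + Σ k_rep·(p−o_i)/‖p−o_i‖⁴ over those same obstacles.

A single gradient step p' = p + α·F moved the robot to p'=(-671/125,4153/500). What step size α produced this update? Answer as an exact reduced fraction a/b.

F_att = 1/4·(g−p) = 1/4·(-7,-14) = (-1.7500,-3.5000)
o1: d²=185 > ρ²=57 → inactive
o2: d²=58 > ρ²=57 → inactive
o3: d²=281 > ρ²=57 → inactive
o4: d²=10 ≤ ρ²=57; F_rep = 3·(-3,1)/10² = (-0.0900,0.0300)
F = F_att + ΣF_rep = (-1.8400,-3.4700)
Δp = p'−p = (-0.3680,-0.6940); α = Δx/Fx = (-46/125) / (-46/25) = 1/5
check: Δy/Fy = (-347/500) / (-347/100) = 1/5 ✓

α = 1/5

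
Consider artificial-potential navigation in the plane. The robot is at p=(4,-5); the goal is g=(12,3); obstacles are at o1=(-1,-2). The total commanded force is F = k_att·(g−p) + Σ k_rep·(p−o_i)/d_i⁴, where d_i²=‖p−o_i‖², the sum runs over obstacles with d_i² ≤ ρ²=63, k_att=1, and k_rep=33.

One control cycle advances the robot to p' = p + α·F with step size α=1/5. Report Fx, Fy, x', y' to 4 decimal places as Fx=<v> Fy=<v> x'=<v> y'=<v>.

F_att = 1·(g−p) = 1·(8,8) = (8.0000,8.0000)
o1: d²=34 ≤ ρ²=63; F_rep = 33·(5,-3)/34² = (0.1427,-0.0856)
F = F_att + ΣF_rep = (8.1427,7.9144)
p' = p + 1/5·F = (5.6285,-3.4171)

Fx=8.1427 Fy=7.9144 x'=5.6285 y'=-3.4171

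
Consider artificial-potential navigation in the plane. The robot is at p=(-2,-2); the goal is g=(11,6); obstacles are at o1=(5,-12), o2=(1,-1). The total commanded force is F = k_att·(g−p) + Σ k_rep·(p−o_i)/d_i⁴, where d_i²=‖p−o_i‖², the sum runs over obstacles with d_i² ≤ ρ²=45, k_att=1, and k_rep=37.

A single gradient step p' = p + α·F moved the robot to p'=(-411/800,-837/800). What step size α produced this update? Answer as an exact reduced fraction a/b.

F_att = 1·(g−p) = 1·(13,8) = (13.0000,8.0000)
o1: d²=149 > ρ²=45 → inactive
o2: d²=10 ≤ ρ²=45; F_rep = 37·(-3,-1)/10² = (-1.1100,-0.3700)
F = F_att + ΣF_rep = (11.8900,7.6300)
Δp = p'−p = (1.4863,0.9537); α = Δx/Fx = (1189/800) / (1189/100) = 1/8
check: Δy/Fy = (763/800) / (763/100) = 1/8 ✓

α = 1/8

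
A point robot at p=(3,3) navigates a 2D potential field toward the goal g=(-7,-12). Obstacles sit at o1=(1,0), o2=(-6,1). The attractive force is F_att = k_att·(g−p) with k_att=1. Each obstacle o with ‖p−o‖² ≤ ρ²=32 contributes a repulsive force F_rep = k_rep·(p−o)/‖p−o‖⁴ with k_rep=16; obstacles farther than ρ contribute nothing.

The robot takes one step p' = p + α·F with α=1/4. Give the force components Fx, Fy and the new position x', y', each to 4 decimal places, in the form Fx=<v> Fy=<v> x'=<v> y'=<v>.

Fx=-9.8107 Fy=-14.7160 x'=0.5473 y'=-0.6790

F_att = 1·(g−p) = 1·(-10,-15) = (-10.0000,-15.0000)
o1: d²=13 ≤ ρ²=32; F_rep = 16·(2,3)/13² = (0.1893,0.2840)
o2: d²=85 > ρ²=32 → inactive
F = F_att + ΣF_rep = (-9.8107,-14.7160)
p' = p + 1/4·F = (0.5473,-0.6790)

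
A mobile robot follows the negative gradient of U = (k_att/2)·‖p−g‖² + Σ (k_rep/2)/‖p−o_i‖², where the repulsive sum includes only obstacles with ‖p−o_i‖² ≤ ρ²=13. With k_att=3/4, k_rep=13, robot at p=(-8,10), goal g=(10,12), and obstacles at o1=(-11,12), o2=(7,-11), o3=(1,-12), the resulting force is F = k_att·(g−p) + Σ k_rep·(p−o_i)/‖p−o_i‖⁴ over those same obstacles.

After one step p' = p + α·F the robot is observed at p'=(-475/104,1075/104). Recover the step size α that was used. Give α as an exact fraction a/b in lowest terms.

F_att = 3/4·(g−p) = 3/4·(18,2) = (13.5000,1.5000)
o1: d²=13 ≤ ρ²=13; F_rep = 13·(3,-2)/13² = (0.2308,-0.1538)
o2: d²=666 > ρ²=13 → inactive
o3: d²=565 > ρ²=13 → inactive
F = F_att + ΣF_rep = (13.7308,1.3462)
Δp = p'−p = (3.4327,0.3365); α = Δx/Fx = (357/104) / (357/26) = 1/4
check: Δy/Fy = (35/104) / (35/26) = 1/4 ✓

α = 1/4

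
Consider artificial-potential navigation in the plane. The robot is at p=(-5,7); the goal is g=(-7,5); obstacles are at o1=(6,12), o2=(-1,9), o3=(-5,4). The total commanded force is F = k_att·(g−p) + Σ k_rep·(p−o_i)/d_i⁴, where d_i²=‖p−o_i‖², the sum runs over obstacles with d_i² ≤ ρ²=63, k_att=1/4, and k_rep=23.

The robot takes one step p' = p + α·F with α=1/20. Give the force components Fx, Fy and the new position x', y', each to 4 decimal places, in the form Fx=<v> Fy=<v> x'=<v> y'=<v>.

F_att = 1/4·(g−p) = 1/4·(-2,-2) = (-0.5000,-0.5000)
o1: d²=146 > ρ²=63 → inactive
o2: d²=20 ≤ ρ²=63; F_rep = 23·(-4,-2)/20² = (-0.2300,-0.1150)
o3: d²=9 ≤ ρ²=63; F_rep = 23·(0,3)/9² = (0.0000,0.8519)
F = F_att + ΣF_rep = (-0.7300,0.2369)
p' = p + 1/20·F = (-5.0365,7.0118)

Fx=-0.7300 Fy=0.2369 x'=-5.0365 y'=7.0118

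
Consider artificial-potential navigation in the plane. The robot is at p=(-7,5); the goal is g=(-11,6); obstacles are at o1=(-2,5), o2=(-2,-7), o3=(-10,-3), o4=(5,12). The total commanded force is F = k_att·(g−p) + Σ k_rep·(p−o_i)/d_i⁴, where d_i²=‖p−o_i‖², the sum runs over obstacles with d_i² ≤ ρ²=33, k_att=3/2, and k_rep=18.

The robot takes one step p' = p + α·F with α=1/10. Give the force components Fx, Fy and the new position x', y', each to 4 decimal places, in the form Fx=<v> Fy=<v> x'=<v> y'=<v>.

F_att = 3/2·(g−p) = 3/2·(-4,1) = (-6.0000,1.5000)
o1: d²=25 ≤ ρ²=33; F_rep = 18·(-5,0)/25² = (-0.1440,0.0000)
o2: d²=169 > ρ²=33 → inactive
o3: d²=73 > ρ²=33 → inactive
o4: d²=193 > ρ²=33 → inactive
F = F_att + ΣF_rep = (-6.1440,1.5000)
p' = p + 1/10·F = (-7.6144,5.1500)

Fx=-6.1440 Fy=1.5000 x'=-7.6144 y'=5.1500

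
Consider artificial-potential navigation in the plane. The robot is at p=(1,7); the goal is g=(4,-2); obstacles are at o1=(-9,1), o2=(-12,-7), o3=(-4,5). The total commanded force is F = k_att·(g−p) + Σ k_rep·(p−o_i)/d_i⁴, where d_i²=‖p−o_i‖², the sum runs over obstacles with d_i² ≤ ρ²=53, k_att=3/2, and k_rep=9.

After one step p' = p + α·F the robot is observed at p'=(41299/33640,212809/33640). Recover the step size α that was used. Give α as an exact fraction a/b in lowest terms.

α = 1/20

F_att = 3/2·(g−p) = 3/2·(3,-9) = (4.5000,-13.5000)
o1: d²=136 > ρ²=53 → inactive
o2: d²=365 > ρ²=53 → inactive
o3: d²=29 ≤ ρ²=53; F_rep = 9·(5,2)/29² = (0.0535,0.0214)
F = F_att + ΣF_rep = (4.5535,-13.4786)
Δp = p'−p = (0.2277,-0.6739); α = Δx/Fx = (7659/33640) / (7659/1682) = 1/20
check: Δy/Fy = (-22671/33640) / (-22671/1682) = 1/20 ✓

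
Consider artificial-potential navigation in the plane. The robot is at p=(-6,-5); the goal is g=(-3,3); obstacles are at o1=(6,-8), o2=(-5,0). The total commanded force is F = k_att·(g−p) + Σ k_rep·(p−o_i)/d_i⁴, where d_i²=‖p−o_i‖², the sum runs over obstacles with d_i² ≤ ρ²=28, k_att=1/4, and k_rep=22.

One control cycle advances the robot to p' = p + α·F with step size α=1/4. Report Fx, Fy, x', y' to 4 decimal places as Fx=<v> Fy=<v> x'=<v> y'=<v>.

Fx=0.7175 Fy=1.8373 x'=-5.8206 y'=-4.5407

F_att = 1/4·(g−p) = 1/4·(3,8) = (0.7500,2.0000)
o1: d²=153 > ρ²=28 → inactive
o2: d²=26 ≤ ρ²=28; F_rep = 22·(-1,-5)/26² = (-0.0325,-0.1627)
F = F_att + ΣF_rep = (0.7175,1.8373)
p' = p + 1/4·F = (-5.8206,-4.5407)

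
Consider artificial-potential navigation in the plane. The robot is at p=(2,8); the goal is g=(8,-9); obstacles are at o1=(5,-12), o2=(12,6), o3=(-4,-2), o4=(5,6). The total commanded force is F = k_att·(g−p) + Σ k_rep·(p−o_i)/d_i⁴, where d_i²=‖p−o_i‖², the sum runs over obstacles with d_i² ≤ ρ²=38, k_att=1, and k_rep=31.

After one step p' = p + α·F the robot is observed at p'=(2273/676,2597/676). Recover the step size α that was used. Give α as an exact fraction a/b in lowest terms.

F_att = 1·(g−p) = 1·(6,-17) = (6.0000,-17.0000)
o1: d²=409 > ρ²=38 → inactive
o2: d²=104 > ρ²=38 → inactive
o3: d²=136 > ρ²=38 → inactive
o4: d²=13 ≤ ρ²=38; F_rep = 31·(-3,2)/13² = (-0.5503,0.3669)
F = F_att + ΣF_rep = (5.4497,-16.6331)
Δp = p'−p = (1.3624,-4.1583); α = Δx/Fx = (921/676) / (921/169) = 1/4
check: Δy/Fy = (-2811/676) / (-2811/169) = 1/4 ✓

α = 1/4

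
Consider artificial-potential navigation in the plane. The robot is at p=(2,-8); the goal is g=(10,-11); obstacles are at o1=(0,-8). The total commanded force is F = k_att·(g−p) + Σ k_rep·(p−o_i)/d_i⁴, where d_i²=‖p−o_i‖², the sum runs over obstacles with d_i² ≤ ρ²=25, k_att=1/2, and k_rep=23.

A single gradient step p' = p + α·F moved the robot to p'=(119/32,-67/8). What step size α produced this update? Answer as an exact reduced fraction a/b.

α = 1/4

F_att = 1/2·(g−p) = 1/2·(8,-3) = (4.0000,-1.5000)
o1: d²=4 ≤ ρ²=25; F_rep = 23·(2,0)/4² = (2.8750,0.0000)
F = F_att + ΣF_rep = (6.8750,-1.5000)
Δp = p'−p = (1.7188,-0.3750); α = Δx/Fx = (55/32) / (55/8) = 1/4
check: Δy/Fy = (-3/8) / (-3/2) = 1/4 ✓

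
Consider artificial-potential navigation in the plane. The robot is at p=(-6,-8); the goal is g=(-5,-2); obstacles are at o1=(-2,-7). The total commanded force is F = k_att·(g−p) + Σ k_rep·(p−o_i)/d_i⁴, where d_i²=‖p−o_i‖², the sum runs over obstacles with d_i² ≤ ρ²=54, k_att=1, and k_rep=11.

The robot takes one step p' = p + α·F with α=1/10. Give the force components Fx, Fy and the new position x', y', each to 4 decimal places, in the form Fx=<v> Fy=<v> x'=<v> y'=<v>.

Fx=0.8478 Fy=5.9619 x'=-5.9152 y'=-7.4038

F_att = 1·(g−p) = 1·(1,6) = (1.0000,6.0000)
o1: d²=17 ≤ ρ²=54; F_rep = 11·(-4,-1)/17² = (-0.1522,-0.0381)
F = F_att + ΣF_rep = (0.8478,5.9619)
p' = p + 1/10·F = (-5.9152,-7.4038)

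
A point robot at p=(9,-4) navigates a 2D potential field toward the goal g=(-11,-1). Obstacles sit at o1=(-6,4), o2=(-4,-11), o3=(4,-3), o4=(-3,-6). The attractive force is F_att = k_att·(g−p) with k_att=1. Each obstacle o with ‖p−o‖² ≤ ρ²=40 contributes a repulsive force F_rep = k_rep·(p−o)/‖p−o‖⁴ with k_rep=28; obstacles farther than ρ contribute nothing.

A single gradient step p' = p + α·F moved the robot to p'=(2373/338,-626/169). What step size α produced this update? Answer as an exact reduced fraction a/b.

α = 1/10

F_att = 1·(g−p) = 1·(-20,3) = (-20.0000,3.0000)
o1: d²=289 > ρ²=40 → inactive
o2: d²=218 > ρ²=40 → inactive
o3: d²=26 ≤ ρ²=40; F_rep = 28·(5,-1)/26² = (0.2071,-0.0414)
o4: d²=148 > ρ²=40 → inactive
F = F_att + ΣF_rep = (-19.7929,2.9586)
Δp = p'−p = (-1.9793,0.2959); α = Δx/Fx = (-669/338) / (-3345/169) = 1/10
check: Δy/Fy = (50/169) / (500/169) = 1/10 ✓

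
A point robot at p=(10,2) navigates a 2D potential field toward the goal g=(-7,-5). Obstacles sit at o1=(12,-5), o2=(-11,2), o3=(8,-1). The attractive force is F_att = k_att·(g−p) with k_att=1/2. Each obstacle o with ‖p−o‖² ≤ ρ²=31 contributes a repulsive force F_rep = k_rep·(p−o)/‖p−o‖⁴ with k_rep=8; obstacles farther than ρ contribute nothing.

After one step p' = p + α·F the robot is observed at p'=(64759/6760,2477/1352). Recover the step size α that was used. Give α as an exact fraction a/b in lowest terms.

α = 1/20

F_att = 1/2·(g−p) = 1/2·(-17,-7) = (-8.5000,-3.5000)
o1: d²=53 > ρ²=31 → inactive
o2: d²=441 > ρ²=31 → inactive
o3: d²=13 ≤ ρ²=31; F_rep = 8·(2,3)/13² = (0.0947,0.1420)
F = F_att + ΣF_rep = (-8.4053,-3.3580)
Δp = p'−p = (-0.4203,-0.1679); α = Δx/Fx = (-2841/6760) / (-2841/338) = 1/20
check: Δy/Fy = (-227/1352) / (-1135/338) = 1/20 ✓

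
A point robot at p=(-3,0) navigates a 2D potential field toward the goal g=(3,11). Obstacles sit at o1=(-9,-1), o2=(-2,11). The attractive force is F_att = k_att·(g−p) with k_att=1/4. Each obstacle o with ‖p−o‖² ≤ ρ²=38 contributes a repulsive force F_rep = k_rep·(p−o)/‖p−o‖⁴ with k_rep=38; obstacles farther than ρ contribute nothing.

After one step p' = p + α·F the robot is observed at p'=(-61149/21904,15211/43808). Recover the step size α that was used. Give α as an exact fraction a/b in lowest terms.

F_att = 1/4·(g−p) = 1/4·(6,11) = (1.5000,2.7500)
o1: d²=37 ≤ ρ²=38; F_rep = 38·(6,1)/37² = (0.1665,0.0278)
o2: d²=122 > ρ²=38 → inactive
F = F_att + ΣF_rep = (1.6665,2.7778)
Δp = p'−p = (0.2083,0.3472); α = Δx/Fx = (4563/21904) / (4563/2738) = 1/8
check: Δy/Fy = (15211/43808) / (15211/5476) = 1/8 ✓

α = 1/8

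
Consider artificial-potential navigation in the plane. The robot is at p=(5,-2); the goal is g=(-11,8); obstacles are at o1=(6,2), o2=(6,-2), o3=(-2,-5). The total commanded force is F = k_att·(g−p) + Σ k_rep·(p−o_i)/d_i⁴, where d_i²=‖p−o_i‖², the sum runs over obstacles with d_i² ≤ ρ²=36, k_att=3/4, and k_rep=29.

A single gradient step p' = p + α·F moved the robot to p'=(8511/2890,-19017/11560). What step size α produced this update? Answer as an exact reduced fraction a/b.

F_att = 3/4·(g−p) = 3/4·(-16,10) = (-12.0000,7.5000)
o1: d²=17 ≤ ρ²=36; F_rep = 29·(-1,-4)/17² = (-0.1003,-0.4014)
o2: d²=1 ≤ ρ²=36; F_rep = 29·(-1,0)/1² = (-29.0000,0.0000)
o3: d²=58 > ρ²=36 → inactive
F = F_att + ΣF_rep = (-41.1003,7.0986)
Δp = p'−p = (-2.0550,0.3549); α = Δx/Fx = (-5939/2890) / (-11878/289) = 1/20
check: Δy/Fy = (4103/11560) / (4103/578) = 1/20 ✓

α = 1/20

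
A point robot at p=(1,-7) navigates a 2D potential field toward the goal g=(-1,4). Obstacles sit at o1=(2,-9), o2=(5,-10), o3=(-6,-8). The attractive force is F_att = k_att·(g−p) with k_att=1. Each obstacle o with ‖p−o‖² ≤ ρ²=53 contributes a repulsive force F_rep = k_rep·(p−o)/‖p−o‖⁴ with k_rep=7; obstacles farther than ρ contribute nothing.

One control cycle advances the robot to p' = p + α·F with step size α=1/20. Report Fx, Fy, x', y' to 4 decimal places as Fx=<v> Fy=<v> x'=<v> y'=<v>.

Fx=-2.3052 Fy=11.5964 x'=0.8847 y'=-6.4202

F_att = 1·(g−p) = 1·(-2,11) = (-2.0000,11.0000)
o1: d²=5 ≤ ρ²=53; F_rep = 7·(-1,2)/5² = (-0.2800,0.5600)
o2: d²=25 ≤ ρ²=53; F_rep = 7·(-4,3)/25² = (-0.0448,0.0336)
o3: d²=50 ≤ ρ²=53; F_rep = 7·(7,1)/50² = (0.0196,0.0028)
F = F_att + ΣF_rep = (-2.3052,11.5964)
p' = p + 1/20·F = (0.8847,-6.4202)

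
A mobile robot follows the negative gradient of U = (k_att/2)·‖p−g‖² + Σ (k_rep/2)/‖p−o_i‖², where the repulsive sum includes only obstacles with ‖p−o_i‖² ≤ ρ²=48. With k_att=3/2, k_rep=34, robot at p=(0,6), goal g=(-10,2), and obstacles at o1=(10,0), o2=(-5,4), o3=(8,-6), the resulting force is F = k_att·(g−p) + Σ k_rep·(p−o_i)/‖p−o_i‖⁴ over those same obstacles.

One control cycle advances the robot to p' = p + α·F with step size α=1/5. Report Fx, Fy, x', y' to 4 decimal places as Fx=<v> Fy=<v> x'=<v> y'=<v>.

F_att = 3/2·(g−p) = 3/2·(-10,-4) = (-15.0000,-6.0000)
o1: d²=136 > ρ²=48 → inactive
o2: d²=29 ≤ ρ²=48; F_rep = 34·(5,2)/29² = (0.2021,0.0809)
o3: d²=208 > ρ²=48 → inactive
F = F_att + ΣF_rep = (-14.7979,-5.9191)
p' = p + 1/5·F = (-2.9596,4.8162)

Fx=-14.7979 Fy=-5.9191 x'=-2.9596 y'=4.8162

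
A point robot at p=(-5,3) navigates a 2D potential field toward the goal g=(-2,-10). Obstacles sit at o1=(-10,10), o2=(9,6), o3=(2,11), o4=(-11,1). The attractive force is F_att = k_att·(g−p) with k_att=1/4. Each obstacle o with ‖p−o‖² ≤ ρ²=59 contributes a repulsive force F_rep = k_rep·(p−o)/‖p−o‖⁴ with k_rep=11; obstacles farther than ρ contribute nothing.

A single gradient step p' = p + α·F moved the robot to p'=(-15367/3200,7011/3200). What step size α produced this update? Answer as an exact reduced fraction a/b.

F_att = 1/4·(g−p) = 1/4·(3,-13) = (0.7500,-3.2500)
o1: d²=74 > ρ²=59 → inactive
o2: d²=205 > ρ²=59 → inactive
o3: d²=113 > ρ²=59 → inactive
o4: d²=40 ≤ ρ²=59; F_rep = 11·(6,2)/40² = (0.0413,0.0138)
F = F_att + ΣF_rep = (0.7913,-3.2363)
Δp = p'−p = (0.1978,-0.8091); α = Δx/Fx = (633/3200) / (633/800) = 1/4
check: Δy/Fy = (-2589/3200) / (-2589/800) = 1/4 ✓

α = 1/4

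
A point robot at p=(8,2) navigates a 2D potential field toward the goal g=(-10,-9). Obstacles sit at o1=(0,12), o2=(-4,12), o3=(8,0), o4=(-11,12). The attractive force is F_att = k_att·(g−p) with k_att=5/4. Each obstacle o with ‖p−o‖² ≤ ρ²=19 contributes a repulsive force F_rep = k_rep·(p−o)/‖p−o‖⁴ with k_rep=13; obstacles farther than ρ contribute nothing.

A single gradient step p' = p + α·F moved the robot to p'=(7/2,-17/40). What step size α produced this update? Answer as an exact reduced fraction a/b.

α = 1/5

F_att = 5/4·(g−p) = 5/4·(-18,-11) = (-22.5000,-13.7500)
o1: d²=164 > ρ²=19 → inactive
o2: d²=244 > ρ²=19 → inactive
o3: d²=4 ≤ ρ²=19; F_rep = 13·(0,2)/4² = (0.0000,1.6250)
o4: d²=461 > ρ²=19 → inactive
F = F_att + ΣF_rep = (-22.5000,-12.1250)
Δp = p'−p = (-4.5000,-2.4250); α = Δx/Fx = (-9/2) / (-45/2) = 1/5
check: Δy/Fy = (-97/40) / (-97/8) = 1/5 ✓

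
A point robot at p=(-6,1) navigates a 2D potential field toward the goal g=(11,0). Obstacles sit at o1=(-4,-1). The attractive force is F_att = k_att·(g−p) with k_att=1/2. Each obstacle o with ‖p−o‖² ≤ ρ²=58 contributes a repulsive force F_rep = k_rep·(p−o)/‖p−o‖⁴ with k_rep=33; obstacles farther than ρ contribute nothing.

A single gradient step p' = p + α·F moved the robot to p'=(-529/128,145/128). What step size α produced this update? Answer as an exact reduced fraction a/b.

α = 1/4

F_att = 1/2·(g−p) = 1/2·(17,-1) = (8.5000,-0.5000)
o1: d²=8 ≤ ρ²=58; F_rep = 33·(-2,2)/8² = (-1.0312,1.0312)
F = F_att + ΣF_rep = (7.4688,0.5312)
Δp = p'−p = (1.8672,0.1328); α = Δx/Fx = (239/128) / (239/32) = 1/4
check: Δy/Fy = (17/128) / (17/32) = 1/4 ✓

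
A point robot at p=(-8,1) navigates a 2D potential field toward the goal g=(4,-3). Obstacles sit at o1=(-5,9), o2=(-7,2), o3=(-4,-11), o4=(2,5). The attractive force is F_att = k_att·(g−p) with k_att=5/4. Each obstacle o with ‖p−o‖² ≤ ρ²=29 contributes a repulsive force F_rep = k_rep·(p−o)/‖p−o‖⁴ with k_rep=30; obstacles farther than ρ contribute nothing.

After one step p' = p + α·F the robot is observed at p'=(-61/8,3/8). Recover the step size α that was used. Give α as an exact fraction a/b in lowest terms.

α = 1/20

F_att = 5/4·(g−p) = 5/4·(12,-4) = (15.0000,-5.0000)
o1: d²=73 > ρ²=29 → inactive
o2: d²=2 ≤ ρ²=29; F_rep = 30·(-1,-1)/2² = (-7.5000,-7.5000)
o3: d²=160 > ρ²=29 → inactive
o4: d²=116 > ρ²=29 → inactive
F = F_att + ΣF_rep = (7.5000,-12.5000)
Δp = p'−p = (0.3750,-0.6250); α = Δx/Fx = (3/8) / (15/2) = 1/20
check: Δy/Fy = (-5/8) / (-25/2) = 1/20 ✓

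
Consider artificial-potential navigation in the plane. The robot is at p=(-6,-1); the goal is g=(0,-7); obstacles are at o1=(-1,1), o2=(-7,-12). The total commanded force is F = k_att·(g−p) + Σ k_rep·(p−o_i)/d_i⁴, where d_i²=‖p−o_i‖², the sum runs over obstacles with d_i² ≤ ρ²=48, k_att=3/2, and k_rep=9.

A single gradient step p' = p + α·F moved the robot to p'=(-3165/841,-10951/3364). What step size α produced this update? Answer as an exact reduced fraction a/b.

F_att = 3/2·(g−p) = 3/2·(6,-6) = (9.0000,-9.0000)
o1: d²=29 ≤ ρ²=48; F_rep = 9·(-5,-2)/29² = (-0.0535,-0.0214)
o2: d²=122 > ρ²=48 → inactive
F = F_att + ΣF_rep = (8.9465,-9.0214)
Δp = p'−p = (2.2366,-2.2554); α = Δx/Fx = (1881/841) / (7524/841) = 1/4
check: Δy/Fy = (-7587/3364) / (-7587/841) = 1/4 ✓

α = 1/4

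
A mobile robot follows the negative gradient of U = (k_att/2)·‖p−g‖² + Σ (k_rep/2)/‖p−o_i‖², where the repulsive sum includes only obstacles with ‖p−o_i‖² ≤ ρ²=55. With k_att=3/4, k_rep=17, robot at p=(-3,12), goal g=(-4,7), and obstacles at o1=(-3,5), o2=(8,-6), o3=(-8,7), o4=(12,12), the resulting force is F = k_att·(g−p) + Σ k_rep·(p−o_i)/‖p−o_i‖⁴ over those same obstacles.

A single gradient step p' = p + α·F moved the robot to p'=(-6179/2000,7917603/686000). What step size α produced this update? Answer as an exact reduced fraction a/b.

F_att = 3/4·(g−p) = 3/4·(-1,-5) = (-0.7500,-3.7500)
o1: d²=49 ≤ ρ²=55; F_rep = 17·(0,7)/49² = (0.0000,0.0496)
o2: d²=445 > ρ²=55 → inactive
o3: d²=50 ≤ ρ²=55; F_rep = 17·(5,5)/50² = (0.0340,0.0340)
o4: d²=225 > ρ²=55 → inactive
F = F_att + ΣF_rep = (-0.7160,-3.6664)
Δp = p'−p = (-0.0895,-0.4583); α = Δx/Fx = (-179/2000) / (-179/250) = 1/8
check: Δy/Fy = (-314397/686000) / (-314397/85750) = 1/8 ✓

α = 1/8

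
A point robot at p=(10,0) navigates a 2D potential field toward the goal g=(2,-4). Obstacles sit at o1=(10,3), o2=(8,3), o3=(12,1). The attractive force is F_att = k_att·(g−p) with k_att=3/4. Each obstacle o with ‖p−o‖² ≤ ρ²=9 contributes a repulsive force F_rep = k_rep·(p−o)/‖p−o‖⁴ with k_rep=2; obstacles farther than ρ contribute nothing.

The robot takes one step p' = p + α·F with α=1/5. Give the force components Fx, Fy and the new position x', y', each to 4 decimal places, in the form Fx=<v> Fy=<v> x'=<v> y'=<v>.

F_att = 3/4·(g−p) = 3/4·(-8,-4) = (-6.0000,-3.0000)
o1: d²=9 ≤ ρ²=9; F_rep = 2·(0,-3)/9² = (0.0000,-0.0741)
o2: d²=13 > ρ²=9 → inactive
o3: d²=5 ≤ ρ²=9; F_rep = 2·(-2,-1)/5² = (-0.1600,-0.0800)
F = F_att + ΣF_rep = (-6.1600,-3.1541)
p' = p + 1/5·F = (8.7680,-0.6308)

Fx=-6.1600 Fy=-3.1541 x'=8.7680 y'=-0.6308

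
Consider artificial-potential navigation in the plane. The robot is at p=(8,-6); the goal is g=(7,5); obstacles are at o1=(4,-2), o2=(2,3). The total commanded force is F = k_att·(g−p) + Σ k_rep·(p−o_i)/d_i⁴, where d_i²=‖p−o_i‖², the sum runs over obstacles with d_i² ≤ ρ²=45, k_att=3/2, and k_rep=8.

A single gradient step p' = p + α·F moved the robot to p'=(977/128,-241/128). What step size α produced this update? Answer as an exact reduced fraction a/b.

α = 1/4

F_att = 3/2·(g−p) = 3/2·(-1,11) = (-1.5000,16.5000)
o1: d²=32 ≤ ρ²=45; F_rep = 8·(4,-4)/32² = (0.0312,-0.0312)
o2: d²=117 > ρ²=45 → inactive
F = F_att + ΣF_rep = (-1.4688,16.4688)
Δp = p'−p = (-0.3672,4.1172); α = Δx/Fx = (-47/128) / (-47/32) = 1/4
check: Δy/Fy = (527/128) / (527/32) = 1/4 ✓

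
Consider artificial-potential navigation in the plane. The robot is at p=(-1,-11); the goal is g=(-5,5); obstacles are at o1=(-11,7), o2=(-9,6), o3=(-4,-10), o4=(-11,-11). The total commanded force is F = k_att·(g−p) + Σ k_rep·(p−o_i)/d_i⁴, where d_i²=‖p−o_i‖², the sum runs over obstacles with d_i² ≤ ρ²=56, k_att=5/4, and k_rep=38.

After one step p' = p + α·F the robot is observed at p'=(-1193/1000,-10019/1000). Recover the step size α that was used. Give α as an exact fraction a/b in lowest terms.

F_att = 5/4·(g−p) = 5/4·(-4,16) = (-5.0000,20.0000)
o1: d²=424 > ρ²=56 → inactive
o2: d²=353 > ρ²=56 → inactive
o3: d²=10 ≤ ρ²=56; F_rep = 38·(3,-1)/10² = (1.1400,-0.3800)
o4: d²=100 > ρ²=56 → inactive
F = F_att + ΣF_rep = (-3.8600,19.6200)
Δp = p'−p = (-0.1930,0.9810); α = Δx/Fx = (-193/1000) / (-193/50) = 1/20
check: Δy/Fy = (981/1000) / (981/50) = 1/20 ✓

α = 1/20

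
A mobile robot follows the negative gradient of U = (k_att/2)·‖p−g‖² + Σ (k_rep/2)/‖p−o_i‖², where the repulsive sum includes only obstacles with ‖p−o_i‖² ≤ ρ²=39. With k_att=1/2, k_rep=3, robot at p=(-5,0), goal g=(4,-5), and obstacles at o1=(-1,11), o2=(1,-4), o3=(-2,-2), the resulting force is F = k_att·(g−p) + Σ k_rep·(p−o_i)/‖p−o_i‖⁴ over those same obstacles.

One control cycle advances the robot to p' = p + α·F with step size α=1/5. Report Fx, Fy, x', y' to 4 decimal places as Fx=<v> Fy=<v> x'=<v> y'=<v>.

Fx=4.4467 Fy=-2.4645 x'=-4.1107 y'=-0.4929

F_att = 1/2·(g−p) = 1/2·(9,-5) = (4.5000,-2.5000)
o1: d²=137 > ρ²=39 → inactive
o2: d²=52 > ρ²=39 → inactive
o3: d²=13 ≤ ρ²=39; F_rep = 3·(-3,2)/13² = (-0.0533,0.0355)
F = F_att + ΣF_rep = (4.4467,-2.4645)
p' = p + 1/5·F = (-4.1107,-0.4929)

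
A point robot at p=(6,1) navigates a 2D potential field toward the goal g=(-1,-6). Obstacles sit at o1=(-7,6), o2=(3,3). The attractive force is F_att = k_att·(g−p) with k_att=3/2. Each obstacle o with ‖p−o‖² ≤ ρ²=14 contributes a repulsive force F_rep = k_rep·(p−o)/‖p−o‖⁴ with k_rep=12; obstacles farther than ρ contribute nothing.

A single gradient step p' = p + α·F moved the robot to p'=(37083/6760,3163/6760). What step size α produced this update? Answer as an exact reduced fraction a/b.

α = 1/20

F_att = 3/2·(g−p) = 3/2·(-7,-7) = (-10.5000,-10.5000)
o1: d²=194 > ρ²=14 → inactive
o2: d²=13 ≤ ρ²=14; F_rep = 12·(3,-2)/13² = (0.2130,-0.1420)
F = F_att + ΣF_rep = (-10.2870,-10.6420)
Δp = p'−p = (-0.5143,-0.5321); α = Δx/Fx = (-3477/6760) / (-3477/338) = 1/20
check: Δy/Fy = (-3597/6760) / (-3597/338) = 1/20 ✓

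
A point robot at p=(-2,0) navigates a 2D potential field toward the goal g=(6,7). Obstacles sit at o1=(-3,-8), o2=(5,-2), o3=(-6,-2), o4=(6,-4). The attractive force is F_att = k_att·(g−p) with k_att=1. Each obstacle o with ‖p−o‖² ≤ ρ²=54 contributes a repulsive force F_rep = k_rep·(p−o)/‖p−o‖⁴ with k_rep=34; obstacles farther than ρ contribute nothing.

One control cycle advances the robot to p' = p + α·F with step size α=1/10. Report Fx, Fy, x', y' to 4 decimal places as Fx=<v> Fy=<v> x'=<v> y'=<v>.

F_att = 1·(g−p) = 1·(8,7) = (8.0000,7.0000)
o1: d²=65 > ρ²=54 → inactive
o2: d²=53 ≤ ρ²=54; F_rep = 34·(-7,2)/53² = (-0.0847,0.0242)
o3: d²=20 ≤ ρ²=54; F_rep = 34·(4,2)/20² = (0.3400,0.1700)
o4: d²=80 > ρ²=54 → inactive
F = F_att + ΣF_rep = (8.2553,7.1942)
p' = p + 1/10·F = (-1.1745,0.7194)

Fx=8.2553 Fy=7.1942 x'=-1.1745 y'=0.7194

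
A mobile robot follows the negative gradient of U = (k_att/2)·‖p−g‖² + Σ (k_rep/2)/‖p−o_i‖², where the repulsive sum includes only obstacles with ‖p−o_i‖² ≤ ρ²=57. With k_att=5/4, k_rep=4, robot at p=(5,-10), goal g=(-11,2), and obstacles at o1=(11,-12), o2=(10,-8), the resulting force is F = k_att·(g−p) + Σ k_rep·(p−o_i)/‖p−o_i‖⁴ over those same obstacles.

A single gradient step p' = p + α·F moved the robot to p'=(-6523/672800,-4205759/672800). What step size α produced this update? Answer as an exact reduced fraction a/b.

α = 1/4

F_att = 5/4·(g−p) = 5/4·(-16,12) = (-20.0000,15.0000)
o1: d²=40 ≤ ρ²=57; F_rep = 4·(-6,2)/40² = (-0.0150,0.0050)
o2: d²=29 ≤ ρ²=57; F_rep = 4·(-5,-2)/29² = (-0.0238,-0.0095)
F = F_att + ΣF_rep = (-20.0388,14.9955)
Δp = p'−p = (-5.0097,3.7489); α = Δx/Fx = (-3370523/672800) / (-3370523/168200) = 1/4
check: Δy/Fy = (2522241/672800) / (2522241/168200) = 1/4 ✓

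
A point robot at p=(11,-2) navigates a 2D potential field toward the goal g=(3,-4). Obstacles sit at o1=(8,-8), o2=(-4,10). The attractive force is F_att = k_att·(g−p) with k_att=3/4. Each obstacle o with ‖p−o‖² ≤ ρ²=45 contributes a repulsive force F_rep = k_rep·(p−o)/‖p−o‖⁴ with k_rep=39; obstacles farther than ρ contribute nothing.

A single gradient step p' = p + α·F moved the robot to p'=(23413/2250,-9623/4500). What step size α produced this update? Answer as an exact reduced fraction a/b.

F_att = 3/4·(g−p) = 3/4·(-8,-2) = (-6.0000,-1.5000)
o1: d²=45 ≤ ρ²=45; F_rep = 39·(3,6)/45² = (0.0578,0.1156)
o2: d²=369 > ρ²=45 → inactive
F = F_att + ΣF_rep = (-5.9422,-1.3844)
Δp = p'−p = (-0.5942,-0.1384); α = Δx/Fx = (-1337/2250) / (-1337/225) = 1/10
check: Δy/Fy = (-623/4500) / (-623/450) = 1/10 ✓

α = 1/10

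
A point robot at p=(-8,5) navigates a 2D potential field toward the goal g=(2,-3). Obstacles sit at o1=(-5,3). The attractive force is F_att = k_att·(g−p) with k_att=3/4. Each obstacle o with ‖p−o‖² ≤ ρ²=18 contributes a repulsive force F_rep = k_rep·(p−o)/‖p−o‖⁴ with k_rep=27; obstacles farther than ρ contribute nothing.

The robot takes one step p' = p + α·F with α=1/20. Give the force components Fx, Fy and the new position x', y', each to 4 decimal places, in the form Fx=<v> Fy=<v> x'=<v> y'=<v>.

F_att = 3/4·(g−p) = 3/4·(10,-8) = (7.5000,-6.0000)
o1: d²=13 ≤ ρ²=18; F_rep = 27·(-3,2)/13² = (-0.4793,0.3195)
F = F_att + ΣF_rep = (7.0207,-5.6805)
p' = p + 1/20·F = (-7.6490,4.7160)

Fx=7.0207 Fy=-5.6805 x'=-7.6490 y'=4.7160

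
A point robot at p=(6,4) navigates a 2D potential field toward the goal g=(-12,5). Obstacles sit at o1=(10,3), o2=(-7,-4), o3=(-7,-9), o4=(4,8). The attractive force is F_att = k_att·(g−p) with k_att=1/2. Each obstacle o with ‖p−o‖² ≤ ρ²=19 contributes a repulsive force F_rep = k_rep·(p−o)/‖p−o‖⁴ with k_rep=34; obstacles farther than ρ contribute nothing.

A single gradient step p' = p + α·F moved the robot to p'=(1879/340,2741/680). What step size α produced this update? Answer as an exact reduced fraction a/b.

α = 1/20

F_att = 1/2·(g−p) = 1/2·(-18,1) = (-9.0000,0.5000)
o1: d²=17 ≤ ρ²=19; F_rep = 34·(-4,1)/17² = (-0.4706,0.1176)
o2: d²=233 > ρ²=19 → inactive
o3: d²=338 > ρ²=19 → inactive
o4: d²=20 > ρ²=19 → inactive
F = F_att + ΣF_rep = (-9.4706,0.6176)
Δp = p'−p = (-0.4735,0.0309); α = Δx/Fx = (-161/340) / (-161/17) = 1/20
check: Δy/Fy = (21/680) / (21/34) = 1/20 ✓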